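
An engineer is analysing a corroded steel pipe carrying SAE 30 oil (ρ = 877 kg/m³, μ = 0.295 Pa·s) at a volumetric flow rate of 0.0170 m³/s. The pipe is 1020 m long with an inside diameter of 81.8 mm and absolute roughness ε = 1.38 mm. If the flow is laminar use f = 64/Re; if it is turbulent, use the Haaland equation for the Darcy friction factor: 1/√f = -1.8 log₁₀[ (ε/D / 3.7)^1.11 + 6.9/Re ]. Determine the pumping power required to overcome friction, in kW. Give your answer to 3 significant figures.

Cross-sectional area A = πD²/4 = π(0.0818)²/4 = 0.005255 m²; mean velocity V = Q/A = 0.017/0.005255 = 3.235 m/s.
Reynolds number Re = ρVD/μ = 877 · 3.235 · 0.0818 / 0.295 = 786.7.
Re < 2300 → laminar flow, so f = 64/Re = 64/786.7 = 0.08136 (the turbulent correlation is not needed).
Darcy-Weisbach: ΔP = f(L/D)(ρV²/2) = 0.08136·(1020/0.0818)·(877·3.235²/2) = 0.08136·1.247e+04·4589 = 4.655e+06 Pa.
Pumping power P = QΔP = 0.017·4.655e+06 = 79130 W = 79.1 kW.

P ≈ 79.1 kW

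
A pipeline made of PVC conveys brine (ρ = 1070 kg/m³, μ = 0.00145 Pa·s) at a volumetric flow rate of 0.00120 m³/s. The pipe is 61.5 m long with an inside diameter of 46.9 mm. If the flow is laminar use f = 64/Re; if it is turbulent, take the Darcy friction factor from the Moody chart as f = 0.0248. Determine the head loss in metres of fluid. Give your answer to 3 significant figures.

h_f ≈ 0.800 m

Cross-sectional area A = πD²/4 = π(0.0469)²/4 = 0.001728 m²; mean velocity V = Q/A = 0.0012/0.001728 = 0.6946 m/s.
Reynolds number Re = ρVD/μ = 1070 · 0.6946 · 0.0469 / 0.00145 = 2.404e+04.
Re > 4000 → turbulent; use the Moody-chart value f = 0.0248.
Darcy-Weisbach: ΔP = f(L/D)(ρV²/2) = 0.0248·(61.5/0.0469)·(1070·0.6946²/2) = 0.0248·1311·258.1 = 8395 Pa.
Head loss h_f = ΔP/(ρg) = 8395/(1070·9.81) = 0.800 m.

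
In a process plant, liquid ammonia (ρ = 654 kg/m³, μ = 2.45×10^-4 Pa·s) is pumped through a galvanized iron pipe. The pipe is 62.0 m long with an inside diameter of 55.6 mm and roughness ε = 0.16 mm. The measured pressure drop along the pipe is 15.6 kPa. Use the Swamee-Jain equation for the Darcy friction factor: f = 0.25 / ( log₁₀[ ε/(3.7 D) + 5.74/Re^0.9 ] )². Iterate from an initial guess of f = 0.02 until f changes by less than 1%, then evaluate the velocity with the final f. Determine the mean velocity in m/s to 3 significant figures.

V ≈ 1.26 m/s

Rearranging Darcy-Weisbach: V = √(2·ΔP·D/(f·L·ρ)). With ε/D = 0.00016/0.0556 = 0.00288, iterate starting from f = 0.02:
  f = 0.02 → V = √(2·1.56e+04·0.0556/(0.02·62·654)) = 1.463 m/s; Re = ρVD/μ = 2.171e+05; f → 0.02667
  f = 0.02667 → V = 1.266 m/s; Re = 1.88e+05; f → 0.02678
Converged (Δf/f < 1%). With the final f = 0.02678: V = √(2·1.56e+04·0.0556/(0.02678·62·654)) = 1.264 m/s.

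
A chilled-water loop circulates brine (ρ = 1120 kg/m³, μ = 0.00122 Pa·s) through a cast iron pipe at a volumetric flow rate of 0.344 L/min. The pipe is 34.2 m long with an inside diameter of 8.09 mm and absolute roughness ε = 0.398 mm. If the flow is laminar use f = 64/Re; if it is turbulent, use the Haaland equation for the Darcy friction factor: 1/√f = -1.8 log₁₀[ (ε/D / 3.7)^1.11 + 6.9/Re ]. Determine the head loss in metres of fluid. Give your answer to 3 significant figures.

h_f ≈ 0.207 m

Q = 0.344 L/min = 0.344/60000 = 5.733e-06 m³/s.
Cross-sectional area A = πD²/4 = π(0.00809)²/4 = 5.14e-05 m²; mean velocity V = Q/A = 5.733e-06/5.14e-05 = 0.1115 m/s.
Reynolds number Re = ρVD/μ = 1120 · 0.1115 · 0.00809 / 0.00122 = 828.4.
Re < 2300 → laminar flow, so f = 64/Re = 64/828.4 = 0.07726 (the turbulent correlation is not needed).
Darcy-Weisbach: ΔP = f(L/D)(ρV²/2) = 0.07726·(34.2/0.00809)·(1120·0.1115²/2) = 0.07726·4227·6.967 = 2275 Pa.
Head loss h_f = ΔP/(ρg) = 2275/(1120·9.81) = 0.207 m.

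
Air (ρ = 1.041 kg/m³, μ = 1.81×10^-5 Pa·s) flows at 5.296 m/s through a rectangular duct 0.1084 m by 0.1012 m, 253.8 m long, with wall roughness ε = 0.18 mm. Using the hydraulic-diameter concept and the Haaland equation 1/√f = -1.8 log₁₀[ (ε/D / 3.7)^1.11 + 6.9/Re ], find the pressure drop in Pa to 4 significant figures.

ΔP ≈ 955.9 Pa

Hydraulic diameter D_h = 4A/P = 4·(0.1084·0.1012)/(2·(0.1084+0.1012)) = 0.04388/0.4192 = 0.1047 m.
Re = ρVD_h/μ = 1.041·5.296·0.1047/1.81e-05 = 3.188e+04.
ε/D_h = 0.00018/0.1047 = 0.00172; Haaland gives 1/√f = -1.8 log₁₀[0.0002+0.000216] = 6.085, so f = 0.02701.
ΔP = f(L/D_h)(ρV²/2) = 0.02701·253.8/0.1047·14.6 = 955.9 Pa.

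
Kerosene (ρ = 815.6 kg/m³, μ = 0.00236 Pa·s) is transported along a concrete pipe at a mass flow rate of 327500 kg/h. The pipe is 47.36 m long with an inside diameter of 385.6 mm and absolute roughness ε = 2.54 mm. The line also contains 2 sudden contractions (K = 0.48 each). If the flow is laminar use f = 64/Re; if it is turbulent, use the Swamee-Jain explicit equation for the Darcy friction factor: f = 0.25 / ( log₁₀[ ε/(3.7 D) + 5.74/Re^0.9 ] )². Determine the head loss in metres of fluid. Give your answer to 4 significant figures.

ṁ = 327500 kg/h = 327500/3600 = 90.97 kg/s.
A = πD²/4 = π(0.3856)²/4 = 0.1168 m²; mean velocity V = ṁ/(ρA) = 90.97/(815.6 · 0.1168) = 0.9551 m/s.
Reynolds number Re = ρVD/μ = 815.6 · 0.9551 · 0.3856 / 0.00236 = 1.273e+05.
Re > 4000 → turbulent. Relative roughness ε/D = 0.00254/0.3856 = 0.00659. Swamee-Jain: f = 0.25/(log₁₀[0.00659/3.7 + 5.74/1.273e+05^0.9])² = 0.25/(log₁₀[0.00178 + 0.000146])² = 0.25/(-2.715)² = 0.03391.
Total minor-loss coefficient ΣK = 2·0.48 = 0.96.
ΔP = [f·L/D + ΣK]·(ρV²/2) = [0.03391·47.36/0.3856 + 0.96]·(815.6·0.9551²/2) = [4.165 + 0.96]·372 = 1907 Pa.
Head loss h_f = ΔP/(ρg) = 1907/(815.6·9.81) = 0.2383 m.

h_f ≈ 0.2383 m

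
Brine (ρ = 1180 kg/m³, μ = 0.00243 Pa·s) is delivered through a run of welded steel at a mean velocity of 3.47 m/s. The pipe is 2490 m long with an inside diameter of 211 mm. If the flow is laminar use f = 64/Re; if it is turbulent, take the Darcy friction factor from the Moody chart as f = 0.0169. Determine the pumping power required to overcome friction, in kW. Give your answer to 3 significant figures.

P ≈ 172 kW

Reynolds number Re = ρVD/μ = 1180 · 3.47 · 0.211 / 0.00243 = 3.555e+05.
Re > 4000 → turbulent; use the Moody-chart value f = 0.0169.
Darcy-Weisbach: ΔP = f(L/D)(ρV²/2) = 0.0169·(2490/0.211)·(1180·3.47²/2) = 0.0169·1.18e+04·7104 = 1.417e+06 Pa.
Q = V·A = 3.47·0.03497 = 0.1213 m³/s.
Pumping power P = QΔP = 0.1213·1.417e+06 = 171900 W = 172 kW.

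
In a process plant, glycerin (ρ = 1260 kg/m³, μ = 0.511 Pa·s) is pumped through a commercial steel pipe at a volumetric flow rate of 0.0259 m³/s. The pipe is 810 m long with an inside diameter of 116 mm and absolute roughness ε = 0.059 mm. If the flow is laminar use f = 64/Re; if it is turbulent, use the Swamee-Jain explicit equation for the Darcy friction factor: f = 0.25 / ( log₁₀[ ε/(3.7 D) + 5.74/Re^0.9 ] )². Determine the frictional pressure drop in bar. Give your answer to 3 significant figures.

ΔP ≈ 24.1 bar

Cross-sectional area A = πD²/4 = π(0.116)²/4 = 0.01057 m²; mean velocity V = Q/A = 0.0259/0.01057 = 2.451 m/s.
Reynolds number Re = ρVD/μ = 1260 · 2.451 · 0.116 / 0.511 = 701.
Re < 2300 → laminar flow, so f = 64/Re = 64/701 = 0.0913 (the turbulent correlation is not needed).
Darcy-Weisbach: ΔP = f(L/D)(ρV²/2) = 0.0913·(810/0.116)·(1260·2.451²/2) = 0.0913·6983·3784 = 2.412e+06 Pa.
ΔP = 2.412e+06 Pa = 24.1 bar.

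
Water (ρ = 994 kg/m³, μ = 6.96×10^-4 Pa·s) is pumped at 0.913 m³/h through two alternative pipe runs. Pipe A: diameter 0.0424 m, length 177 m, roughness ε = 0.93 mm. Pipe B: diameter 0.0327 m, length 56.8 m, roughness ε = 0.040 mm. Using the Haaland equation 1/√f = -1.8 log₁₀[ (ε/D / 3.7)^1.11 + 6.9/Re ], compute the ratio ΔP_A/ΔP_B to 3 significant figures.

Pipe A: V = Q/A = 0.0002536/0.001412 = 0.1796 m/s; Re = 1.088e+04; ε/D = 0.0219; Haaland → f = 0.05371; ΔP_A = f(L/D)(ρV²/2) = 3595 Pa.
Pipe B: V = Q/A = 0.0002536/0.0008398 = 0.302 m/s; Re = 1.41e+04; ε/D = 0.00122; Haaland → f = 0.03008; ΔP_B = f(L/D)(ρV²/2) = 2368 Pa.
ΔP_A/ΔP_B = 3595/2368 = 1.52.

ΔP_A/ΔP_B ≈ 1.52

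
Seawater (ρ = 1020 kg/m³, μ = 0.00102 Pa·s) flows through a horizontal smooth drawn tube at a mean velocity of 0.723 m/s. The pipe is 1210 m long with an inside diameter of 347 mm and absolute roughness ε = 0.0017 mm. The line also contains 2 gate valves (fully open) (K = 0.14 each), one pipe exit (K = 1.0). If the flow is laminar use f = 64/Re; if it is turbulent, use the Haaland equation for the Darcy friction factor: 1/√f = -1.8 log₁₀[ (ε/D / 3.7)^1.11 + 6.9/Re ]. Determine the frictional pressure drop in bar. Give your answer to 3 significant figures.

ΔP ≈ 0.142 bar

Reynolds number Re = ρVD/μ = 1020 · 0.723 · 0.347 / 0.00102 = 2.509e+05.
Re > 4000 → turbulent. Relative roughness ε/D = 1.7e-06/0.347 = 4.9e-06. Haaland: 1/√f = -1.8 log₁₀[(4.9e-06/3.7)^1.11 + 6.9/2.509e+05] = -1.8 log₁₀[2.99e-07 + 2.75e-05] = 8.201, so f = 0.01487.
Total minor-loss coefficient ΣK = 2·0.14 + 1·1 = 1.28.
ΔP = [f·L/D + ΣK]·(ρV²/2) = [0.01487·1210/0.347 + 1.28]·(1020·0.723²/2) = [51.85 + 1.28]·266.6 = 1.416e+04 Pa.
ΔP = 1.416e+04 Pa = 0.142 bar.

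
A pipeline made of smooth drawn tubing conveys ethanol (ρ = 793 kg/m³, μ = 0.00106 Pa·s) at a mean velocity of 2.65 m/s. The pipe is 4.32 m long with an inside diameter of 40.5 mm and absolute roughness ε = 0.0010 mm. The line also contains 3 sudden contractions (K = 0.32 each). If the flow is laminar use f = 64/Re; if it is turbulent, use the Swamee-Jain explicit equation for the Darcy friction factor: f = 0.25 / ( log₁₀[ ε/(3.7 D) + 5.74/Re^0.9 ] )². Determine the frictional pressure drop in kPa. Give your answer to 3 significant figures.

ΔP ≈ 8.27 kPa

Reynolds number Re = ρVD/μ = 793 · 2.65 · 0.0405 / 0.00106 = 8.029e+04.
Re > 4000 → turbulent. Relative roughness ε/D = 1e-06/0.0405 = 2.47e-05. Swamee-Jain: f = 0.25/(log₁₀[2.47e-05/3.7 + 5.74/8.029e+04^0.9])² = 0.25/(log₁₀[6.67e-06 + 0.000221])² = 0.25/(-3.642)² = 0.01884.
Total minor-loss coefficient ΣK = 3·0.32 = 0.96.
ΔP = [f·L/D + ΣK]·(ρV²/2) = [0.01884·4.32/0.0405 + 0.96]·(793·2.65²/2) = [2.01 + 0.96]·2784 = 8270 Pa.
ΔP = 8270 Pa = 8.27 kPa.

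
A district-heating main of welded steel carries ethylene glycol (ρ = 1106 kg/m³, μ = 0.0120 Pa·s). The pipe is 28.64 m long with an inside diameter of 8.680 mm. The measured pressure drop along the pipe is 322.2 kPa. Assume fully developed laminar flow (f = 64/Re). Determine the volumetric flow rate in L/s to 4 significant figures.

For laminar flow, f = 64/Re with Re = ρVD/μ, so Darcy-Weisbach reduces to ΔP = 32μLV/D². Solving for V: V = ΔP·D²/(32μL) = 3.222e+05·(0.00868)²/(32·0.012·28.64) = 2.207 m/s.
Check: Re = ρVD/μ = 1106·2.207·0.00868/0.012 = 1766 < 2300, so the laminar assumption holds.
Q = V·A = 2.207·(π/4·0.00868²) = 0.0001306 m³/s = 0.1306 L/s.

Q ≈ 0.1306 L/s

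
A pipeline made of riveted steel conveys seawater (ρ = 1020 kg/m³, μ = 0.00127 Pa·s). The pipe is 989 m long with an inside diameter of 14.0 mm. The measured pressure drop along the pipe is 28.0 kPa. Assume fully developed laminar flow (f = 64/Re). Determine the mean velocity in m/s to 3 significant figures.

For laminar flow, f = 64/Re with Re = ρVD/μ, so Darcy-Weisbach reduces to ΔP = 32μLV/D². Solving for V: V = ΔP·D²/(32μL) = 2.8e+04·(0.014)²/(32·0.00127·989) = 0.1365 m/s.
Check: Re = ρVD/μ = 1020·0.1365·0.014/0.00127 = 1535 < 2300, so the laminar assumption holds.

V ≈ 0.137 m/s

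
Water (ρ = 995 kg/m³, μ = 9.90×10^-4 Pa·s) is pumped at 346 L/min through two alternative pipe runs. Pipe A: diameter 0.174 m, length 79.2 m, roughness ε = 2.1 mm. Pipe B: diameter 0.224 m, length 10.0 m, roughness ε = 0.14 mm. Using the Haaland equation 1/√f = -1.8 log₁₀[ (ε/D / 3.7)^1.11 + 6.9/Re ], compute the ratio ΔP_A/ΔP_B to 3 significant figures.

Pipe A: V = Q/A = 0.005767/0.02378 = 0.2425 m/s; Re = 4.241e+04; ε/D = 0.0121; Haaland → f = 0.04168; ΔP_A = f(L/D)(ρV²/2) = 555.1 Pa.
Pipe B: V = Q/A = 0.005767/0.03941 = 0.1463 m/s; Re = 3.294e+04; ε/D = 0.000625; Haaland → f = 0.02433; ΔP_B = f(L/D)(ρV²/2) = 11.57 Pa.
ΔP_A/ΔP_B = 555.1/11.57 = 48.0.

ΔP_A/ΔP_B ≈ 48.0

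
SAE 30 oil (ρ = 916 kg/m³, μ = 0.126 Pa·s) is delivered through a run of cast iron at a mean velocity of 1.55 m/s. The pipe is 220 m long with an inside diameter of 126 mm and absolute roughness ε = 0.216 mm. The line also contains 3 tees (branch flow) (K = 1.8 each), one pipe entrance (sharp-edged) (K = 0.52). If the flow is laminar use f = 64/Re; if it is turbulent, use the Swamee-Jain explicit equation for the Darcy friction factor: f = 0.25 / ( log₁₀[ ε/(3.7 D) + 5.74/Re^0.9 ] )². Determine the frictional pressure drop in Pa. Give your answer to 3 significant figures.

Reynolds number Re = ρVD/μ = 916 · 1.55 · 0.126 / 0.126 = 1420.
Re < 2300 → laminar flow, so f = 64/Re = 64/1420 = 0.04508 (the turbulent correlation is not needed).
Total minor-loss coefficient ΣK = 3·1.8 + 1·0.52 = 5.92.
ΔP = [f·L/D + ΣK]·(ρV²/2) = [0.04508·220/0.126 + 5.92]·(916·1.55²/2) = [78.71 + 5.92]·1100 = 9.312e+04 Pa.

ΔP ≈ 93100 Pa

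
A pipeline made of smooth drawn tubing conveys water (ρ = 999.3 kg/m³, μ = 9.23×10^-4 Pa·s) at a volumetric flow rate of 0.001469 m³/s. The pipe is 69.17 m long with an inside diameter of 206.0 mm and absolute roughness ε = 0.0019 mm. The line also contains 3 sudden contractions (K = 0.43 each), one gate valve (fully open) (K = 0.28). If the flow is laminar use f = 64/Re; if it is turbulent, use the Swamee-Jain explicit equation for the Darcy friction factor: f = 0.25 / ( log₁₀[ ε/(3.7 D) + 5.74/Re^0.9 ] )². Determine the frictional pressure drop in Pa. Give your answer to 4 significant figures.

ΔP ≈ 11.67 Pa

Cross-sectional area A = πD²/4 = π(0.206)²/4 = 0.03333 m²; mean velocity V = Q/A = 0.001469/0.03333 = 0.04408 m/s.
Reynolds number Re = ρVD/μ = 999.3 · 0.04408 · 0.206 / 0.000923 = 9830.
Re > 4000 → turbulent. Relative roughness ε/D = 1.9e-06/0.206 = 9.22e-06. Swamee-Jain: f = 0.25/(log₁₀[9.22e-06/3.7 + 5.74/9830^0.9])² = 0.25/(log₁₀[2.49e-06 + 0.00146])² = 0.25/(-2.834)² = 0.03113.
Total minor-loss coefficient ΣK = 3·0.43 + 1·0.28 = 1.57.
ΔP = [f·L/D + ΣK]·(ρV²/2) = [0.03113·69.17/0.206 + 1.57]·(999.3·0.04408²/2) = [10.45 + 1.57]·0.9706 = 11.67 Pa.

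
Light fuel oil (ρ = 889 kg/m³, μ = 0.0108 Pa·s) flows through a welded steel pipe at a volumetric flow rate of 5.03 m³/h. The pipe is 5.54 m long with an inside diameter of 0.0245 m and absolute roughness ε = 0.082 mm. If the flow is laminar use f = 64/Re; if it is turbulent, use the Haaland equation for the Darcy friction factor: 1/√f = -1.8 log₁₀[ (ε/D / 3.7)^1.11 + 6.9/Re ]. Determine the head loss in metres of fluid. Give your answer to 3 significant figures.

Q = 5.03 m³/h = 5.03/3600 = 0.001397 m³/s.
Cross-sectional area A = πD²/4 = π(0.0245)²/4 = 0.0004714 m²; mean velocity V = Q/A = 0.001397/0.0004714 = 2.964 m/s.
Reynolds number Re = ρVD/μ = 889 · 2.964 · 0.0245 / 0.0108 = 5977.
Re > 4000 → turbulent. Relative roughness ε/D = 8.2e-05/0.0245 = 0.00335. Haaland: 1/√f = -1.8 log₁₀[(0.00335/3.7)^1.11 + 6.9/5977] = -1.8 log₁₀[0.000418 + 0.00115] = 5.046, so f = 0.03927.
Darcy-Weisbach: ΔP = f(L/D)(ρV²/2) = 0.03927·(5.54/0.0245)·(889·2.964²/2) = 0.03927·226.1·3904 = 3.467e+04 Pa.
Head loss h_f = ΔP/(ρg) = 3.467e+04/(889·9.81) = 3.98 m.

h_f ≈ 3.98 m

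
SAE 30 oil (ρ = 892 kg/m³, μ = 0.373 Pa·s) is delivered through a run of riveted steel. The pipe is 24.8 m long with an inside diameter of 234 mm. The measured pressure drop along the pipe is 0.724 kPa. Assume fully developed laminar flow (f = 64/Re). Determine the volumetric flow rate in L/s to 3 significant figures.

Q ≈ 5.76 L/s

For laminar flow, f = 64/Re with Re = ρVD/μ, so Darcy-Weisbach reduces to ΔP = 32μLV/D². Solving for V: V = ΔP·D²/(32μL) = 724·(0.234)²/(32·0.373·24.8) = 0.1339 m/s.
Check: Re = ρVD/μ = 892·0.1339·0.234/0.373 = 74.94 < 2300, so the laminar assumption holds.
Q = V·A = 0.1339·(π/4·0.234²) = 0.005759 m³/s = 5.76 L/s.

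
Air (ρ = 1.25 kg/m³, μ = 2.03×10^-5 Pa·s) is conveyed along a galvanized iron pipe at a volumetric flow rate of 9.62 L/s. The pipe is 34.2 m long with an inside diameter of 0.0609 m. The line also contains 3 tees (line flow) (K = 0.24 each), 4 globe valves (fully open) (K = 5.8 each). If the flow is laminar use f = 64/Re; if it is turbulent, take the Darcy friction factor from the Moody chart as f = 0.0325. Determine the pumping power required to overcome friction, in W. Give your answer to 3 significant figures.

Q = 9.62 L/s = 9.62/1000 = 0.00962 m³/s.
Cross-sectional area A = πD²/4 = π(0.0609)²/4 = 0.002913 m²; mean velocity V = Q/A = 0.00962/0.002913 = 3.303 m/s.
Reynolds number Re = ρVD/μ = 1.25 · 3.303 · 0.0609 / 2.03e-05 = 1.238e+04.
Re > 4000 → turbulent; use the Moody-chart value f = 0.0325.
Total minor-loss coefficient ΣK = 3·0.24 + 4·5.8 = 23.9.
ΔP = [f·L/D + ΣK]·(ρV²/2) = [0.0325·34.2/0.0609 + 23.9]·(1.25·3.303²/2) = [18.25 + 23.9]·6.817 = 287.5 Pa.
Pumping power P = QΔP = 0.00962·287.5 = 2.765 W = 2.77 W.

P ≈ 2.77 W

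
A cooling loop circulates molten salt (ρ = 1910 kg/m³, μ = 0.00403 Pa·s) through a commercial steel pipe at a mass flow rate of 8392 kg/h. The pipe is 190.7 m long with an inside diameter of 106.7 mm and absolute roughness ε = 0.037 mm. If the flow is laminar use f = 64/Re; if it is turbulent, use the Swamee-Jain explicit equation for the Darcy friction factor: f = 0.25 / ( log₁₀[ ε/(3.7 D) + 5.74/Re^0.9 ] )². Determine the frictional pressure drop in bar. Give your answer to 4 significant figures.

ṁ = 8392 kg/h = 8392/3600 = 2.331 kg/s.
A = πD²/4 = π(0.1067)²/4 = 0.008942 m²; mean velocity V = ṁ/(ρA) = 2.331/(1910 · 0.008942) = 0.1365 m/s.
Reynolds number Re = ρVD/μ = 1910 · 0.1365 · 0.1067 / 0.00403 = 6902.
Re > 4000 → turbulent. Relative roughness ε/D = 3.7e-05/0.1067 = 0.000347. Swamee-Jain: f = 0.25/(log₁₀[0.000347/3.7 + 5.74/6902^0.9])² = 0.25/(log₁₀[9.37e-05 + 0.00201])² = 0.25/(-2.676)² = 0.0349.
Darcy-Weisbach: ΔP = f(L/D)(ρV²/2) = 0.0349·(190.7/0.1067)·(1910·0.1365²/2) = 0.0349·1787·17.79 = 1110 Pa.
ΔP = 1110 Pa = 0.01110 bar.

ΔP ≈ 0.01110 bar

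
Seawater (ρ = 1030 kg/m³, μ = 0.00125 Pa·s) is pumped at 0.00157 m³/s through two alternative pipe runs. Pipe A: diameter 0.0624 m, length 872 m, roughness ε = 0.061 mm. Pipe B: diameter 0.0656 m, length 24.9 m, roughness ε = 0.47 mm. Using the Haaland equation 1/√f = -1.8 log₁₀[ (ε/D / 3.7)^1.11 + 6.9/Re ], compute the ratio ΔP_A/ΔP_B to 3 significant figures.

ΔP_A/ΔP_B ≈ 32.1

Pipe A: V = Q/A = 0.00157/0.003058 = 0.5134 m/s; Re = 2.64e+04; ε/D = 0.000978; Haaland → f = 0.02617; ΔP_A = f(L/D)(ρV²/2) = 4.965e+04 Pa.
Pipe B: V = Q/A = 0.00157/0.00338 = 0.4645 m/s; Re = 2.511e+04; ε/D = 0.00716; Haaland → f = 0.03661; ΔP_B = f(L/D)(ρV²/2) = 1544 Pa.
ΔP_A/ΔP_B = 4.965e+04/1544 = 32.1.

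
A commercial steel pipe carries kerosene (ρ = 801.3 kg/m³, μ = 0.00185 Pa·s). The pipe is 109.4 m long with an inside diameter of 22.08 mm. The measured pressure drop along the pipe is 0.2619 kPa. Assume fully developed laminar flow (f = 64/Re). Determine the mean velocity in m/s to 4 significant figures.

For laminar flow, f = 64/Re with Re = ρVD/μ, so Darcy-Weisbach reduces to ΔP = 32μLV/D². Solving for V: V = ΔP·D²/(32μL) = 261.9·(0.02208)²/(32·0.00185·109.4) = 0.01971 m/s.
Check: Re = ρVD/μ = 801.3·0.01971·0.02208/0.00185 = 188.5 < 2300, so the laminar assumption holds.

V ≈ 0.01971 m/s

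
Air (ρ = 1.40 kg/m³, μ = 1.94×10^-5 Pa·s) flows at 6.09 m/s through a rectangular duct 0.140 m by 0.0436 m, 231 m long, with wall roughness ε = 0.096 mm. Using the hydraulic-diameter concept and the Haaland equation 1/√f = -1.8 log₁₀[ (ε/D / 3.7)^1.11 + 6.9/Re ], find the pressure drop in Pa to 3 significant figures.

ΔP ≈ 2410 Pa

Hydraulic diameter D_h = 4A/P = 4·(0.14·0.0436)/(2·(0.14+0.0436)) = 0.02442/0.3672 = 0.06649 m.
Re = ρVD_h/μ = 1.4·6.09·0.06649/1.94e-05 = 2.922e+04.
ε/D_h = 9.6e-05/0.06649 = 0.00144; Haaland gives 1/√f = -1.8 log₁₀[0.000165+0.000236] = 6.115, so f = 0.02674.
ΔP = f(L/D_h)(ρV²/2) = 0.02674·231/0.06649·25.96 = 2412 Pa.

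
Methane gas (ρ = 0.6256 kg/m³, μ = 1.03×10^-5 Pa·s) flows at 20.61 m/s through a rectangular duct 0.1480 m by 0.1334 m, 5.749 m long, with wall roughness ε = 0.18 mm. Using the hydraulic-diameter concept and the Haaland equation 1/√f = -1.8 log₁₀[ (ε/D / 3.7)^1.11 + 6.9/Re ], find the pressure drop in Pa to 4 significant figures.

Hydraulic diameter D_h = 4A/P = 4·(0.148·0.1334)/(2·(0.148+0.1334)) = 0.07897/0.5628 = 0.1403 m.
Re = ρVD_h/μ = 0.6256·20.61·0.1403/1.03e-05 = 1.757e+05.
ε/D_h = 0.00018/0.1403 = 0.00128; Haaland gives 1/√f = -1.8 log₁₀[0.000144+3.93e-05] = 6.725, so f = 0.02211.
ΔP = f(L/D_h)(ρV²/2) = 0.02211·5.749/0.1403·132.9 = 120.4 Pa.

ΔP ≈ 120.4 Pa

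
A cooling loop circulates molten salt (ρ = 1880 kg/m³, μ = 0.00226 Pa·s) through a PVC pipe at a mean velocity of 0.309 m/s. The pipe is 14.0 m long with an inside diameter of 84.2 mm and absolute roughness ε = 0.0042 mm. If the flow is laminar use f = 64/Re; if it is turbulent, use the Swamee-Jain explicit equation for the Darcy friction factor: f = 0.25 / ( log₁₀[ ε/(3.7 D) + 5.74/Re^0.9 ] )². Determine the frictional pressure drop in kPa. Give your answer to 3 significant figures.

Reynolds number Re = ρVD/μ = 1880 · 0.309 · 0.0842 / 0.00226 = 2.164e+04.
Re > 4000 → turbulent. Relative roughness ε/D = 4.2e-06/0.0842 = 4.99e-05. Swamee-Jain: f = 0.25/(log₁₀[4.99e-05/3.7 + 5.74/2.164e+04^0.9])² = 0.25/(log₁₀[1.35e-05 + 0.00072])² = 0.25/(-3.135)² = 0.02544.
Darcy-Weisbach: ΔP = f(L/D)(ρV²/2) = 0.02544·(14/0.0842)·(1880·0.309²/2) = 0.02544·166.3·89.75 = 379.6 Pa.
ΔP = 379.6 Pa = 0.380 kPa.

ΔP ≈ 0.380 kPa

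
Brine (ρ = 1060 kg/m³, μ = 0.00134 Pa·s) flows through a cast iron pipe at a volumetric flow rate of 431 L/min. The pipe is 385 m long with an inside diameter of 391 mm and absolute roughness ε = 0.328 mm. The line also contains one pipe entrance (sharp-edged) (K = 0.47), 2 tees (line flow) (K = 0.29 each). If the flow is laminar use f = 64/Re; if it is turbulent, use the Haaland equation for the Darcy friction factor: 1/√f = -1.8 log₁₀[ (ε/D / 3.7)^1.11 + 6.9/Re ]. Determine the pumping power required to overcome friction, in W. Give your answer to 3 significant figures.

Q = 431 L/min = 431/60000 = 0.007183 m³/s.
Cross-sectional area A = πD²/4 = π(0.391)²/4 = 0.1201 m²; mean velocity V = Q/A = 0.007183/0.1201 = 0.05982 m/s.
Reynolds number Re = ρVD/μ = 1060 · 0.05982 · 0.391 / 0.00134 = 1.85e+04.
Re > 4000 → turbulent. Relative roughness ε/D = 0.000328/0.391 = 0.000839. Haaland: 1/√f = -1.8 log₁₀[(0.000839/3.7)^1.11 + 6.9/1.85e+04] = -1.8 log₁₀[9.01e-05 + 0.000373] = 6.002, so f = 0.02776.
Total minor-loss coefficient ΣK = 1·0.47 + 2·0.29 = 1.05.
ΔP = [f·L/D + ΣK]·(ρV²/2) = [0.02776·385/0.391 + 1.05]·(1060·0.05982²/2) = [27.33 + 1.05]·1.897 = 53.84 Pa.
Pumping power P = QΔP = 0.007183·53.84 = 0.3867 W = 0.387 W.

P ≈ 0.387 W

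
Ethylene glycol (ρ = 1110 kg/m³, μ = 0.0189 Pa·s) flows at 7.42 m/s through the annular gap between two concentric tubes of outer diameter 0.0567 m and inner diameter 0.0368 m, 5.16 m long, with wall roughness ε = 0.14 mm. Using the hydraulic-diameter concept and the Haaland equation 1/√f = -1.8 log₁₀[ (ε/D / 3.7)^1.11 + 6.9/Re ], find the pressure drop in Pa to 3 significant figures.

ΔP ≈ 322000 Pa

Hydraulic diameter D_h = 4A/P = D_o - D_i = 0.0567 - 0.0368 = 0.0199 m.
Re = ρVD_h/μ = 1110·7.42·0.0199/0.0189 = 8672.
ε/D_h = 0.00014/0.0199 = 0.00704; Haaland gives 1/√f = -1.8 log₁₀[0.000954+0.000796] = 4.962, so f = 0.04061.
ΔP = f(L/D_h)(ρV²/2) = 0.04061·5.16/0.0199·3.056e+04 = 3.217e+05 Pa.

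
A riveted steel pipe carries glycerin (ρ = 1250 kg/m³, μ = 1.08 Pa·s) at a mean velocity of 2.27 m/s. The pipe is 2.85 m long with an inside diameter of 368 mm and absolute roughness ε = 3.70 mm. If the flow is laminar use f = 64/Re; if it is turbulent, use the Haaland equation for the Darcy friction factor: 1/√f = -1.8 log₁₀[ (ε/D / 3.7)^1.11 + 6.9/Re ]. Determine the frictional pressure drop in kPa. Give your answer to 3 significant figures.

Reynolds number Re = ρVD/μ = 1250 · 2.27 · 0.368 / 1.08 = 966.9.
Re < 2300 → laminar flow, so f = 64/Re = 64/966.9 = 0.06619 (the turbulent correlation is not needed).
Darcy-Weisbach: ΔP = f(L/D)(ρV²/2) = 0.06619·(2.85/0.368)·(1250·2.27²/2) = 0.06619·7.745·3221 = 1651 Pa.
ΔP = 1651 Pa = 1.65 kPa.

ΔP ≈ 1.65 kPa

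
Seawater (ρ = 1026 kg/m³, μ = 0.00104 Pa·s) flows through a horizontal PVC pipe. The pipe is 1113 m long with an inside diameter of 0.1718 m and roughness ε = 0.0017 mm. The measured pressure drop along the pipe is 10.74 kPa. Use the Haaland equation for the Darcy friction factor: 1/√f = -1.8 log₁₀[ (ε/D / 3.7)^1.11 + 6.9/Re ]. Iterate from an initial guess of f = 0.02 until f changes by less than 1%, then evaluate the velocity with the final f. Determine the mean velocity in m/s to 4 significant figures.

V ≈ 0.4092 m/s

Rearranging Darcy-Weisbach: V = √(2·ΔP·D/(f·L·ρ)). With ε/D = 1.7e-06/0.1718 = 9.9e-06, iterate starting from f = 0.02:
  f = 0.02 → V = √(2·1.074e+04·0.1718/(0.02·1113·1026)) = 0.402 m/s; Re = ρVD/μ = 6.813e+04; f → 0.01937
  f = 0.01937 → V = 0.4084 m/s; Re = 6.923e+04; f → 0.0193
Converged (Δf/f < 1%). With the final f = 0.0193: V = √(2·1.074e+04·0.1718/(0.0193·1113·1026)) = 0.4092 m/s.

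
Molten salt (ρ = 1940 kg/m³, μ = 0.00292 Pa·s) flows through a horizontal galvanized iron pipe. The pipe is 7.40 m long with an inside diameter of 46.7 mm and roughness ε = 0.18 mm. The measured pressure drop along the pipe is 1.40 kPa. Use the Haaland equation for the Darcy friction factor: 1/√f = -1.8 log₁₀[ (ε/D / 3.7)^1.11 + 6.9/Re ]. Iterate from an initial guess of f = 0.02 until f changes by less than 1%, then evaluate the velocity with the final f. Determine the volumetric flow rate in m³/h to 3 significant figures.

Q ≈ 3.22 m³/h

Rearranging Darcy-Weisbach: V = √(2·ΔP·D/(f·L·ρ)). With ε/D = 0.00018/0.0467 = 0.00385, iterate starting from f = 0.02:
  f = 0.02 → V = √(2·1400·0.0467/(0.02·7.4·1940)) = 0.6748 m/s; Re = ρVD/μ = 2.094e+04; f → 0.03239
  f = 0.03239 → V = 0.5303 m/s; Re = 1.645e+04; f → 0.03336
  f = 0.03336 → V = 0.5225 m/s; Re = 1.621e+04; f → 0.03343
Converged (Δf/f < 1%). With the final f = 0.03343: V = √(2·1400·0.0467/(0.03343·7.4·1940)) = 0.522 m/s.
Q = V·A = 0.522·(π/4·0.0467²) = 0.0008941 m³/s = 3.22 m³/h.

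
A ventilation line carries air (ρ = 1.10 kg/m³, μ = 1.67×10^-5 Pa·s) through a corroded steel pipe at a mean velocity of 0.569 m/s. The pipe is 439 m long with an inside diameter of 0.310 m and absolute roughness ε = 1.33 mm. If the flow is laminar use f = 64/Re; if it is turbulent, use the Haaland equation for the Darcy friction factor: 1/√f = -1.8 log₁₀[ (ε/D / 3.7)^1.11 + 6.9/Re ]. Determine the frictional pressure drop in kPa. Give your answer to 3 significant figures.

ΔP ≈ 0.00900 kPa

Reynolds number Re = ρVD/μ = 1.1 · 0.569 · 0.31 / 1.67e-05 = 1.162e+04.
Re > 4000 → turbulent. Relative roughness ε/D = 0.00133/0.31 = 0.00429. Haaland: 1/√f = -1.8 log₁₀[(0.00429/3.7)^1.11 + 6.9/1.162e+04] = -1.8 log₁₀[0.000551 + 0.000594] = 5.294, so f = 0.03568.
Darcy-Weisbach: ΔP = f(L/D)(ρV²/2) = 0.03568·(439/0.31)·(1.1·0.569²/2) = 0.03568·1416·0.1781 = 8.997 Pa.
ΔP = 8.997 Pa = 0.00900 kPa.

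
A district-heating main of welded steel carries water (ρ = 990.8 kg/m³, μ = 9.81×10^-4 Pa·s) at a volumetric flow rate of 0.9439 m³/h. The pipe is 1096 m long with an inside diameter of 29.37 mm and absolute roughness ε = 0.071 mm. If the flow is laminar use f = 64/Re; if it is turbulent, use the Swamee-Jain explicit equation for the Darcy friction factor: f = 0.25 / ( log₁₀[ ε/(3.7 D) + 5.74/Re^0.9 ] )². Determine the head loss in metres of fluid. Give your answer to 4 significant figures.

Q = 0.9439 m³/h = 0.9439/3600 = 0.0002622 m³/s.
Cross-sectional area A = πD²/4 = π(0.02937)²/4 = 0.0006775 m²; mean velocity V = Q/A = 0.0002622/0.0006775 = 0.387 m/s.
Reynolds number Re = ρVD/μ = 990.8 · 0.387 · 0.02937 / 0.000981 = 1.148e+04.
Re > 4000 → turbulent. Relative roughness ε/D = 7.1e-05/0.02937 = 0.00242. Swamee-Jain: f = 0.25/(log₁₀[0.00242/3.7 + 5.74/1.148e+04^0.9])² = 0.25/(log₁₀[0.000653 + 0.00127])² = 0.25/(-2.715)² = 0.03391.
Darcy-Weisbach: ΔP = f(L/D)(ρV²/2) = 0.03391·(1096/0.02937)·(990.8·0.387²/2) = 0.03391·3.732e+04·74.2 = 9.39e+04 Pa.
Head loss h_f = ΔP/(ρg) = 9.39e+04/(990.8·9.81) = 9.661 m.

h_f ≈ 9.661 m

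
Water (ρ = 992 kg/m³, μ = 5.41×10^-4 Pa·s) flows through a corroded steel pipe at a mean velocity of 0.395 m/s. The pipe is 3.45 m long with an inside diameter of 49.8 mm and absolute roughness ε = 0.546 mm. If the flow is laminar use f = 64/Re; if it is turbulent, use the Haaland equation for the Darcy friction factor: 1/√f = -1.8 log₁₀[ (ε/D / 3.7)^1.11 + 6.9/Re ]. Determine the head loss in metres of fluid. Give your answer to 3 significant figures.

Reynolds number Re = ρVD/μ = 992 · 0.395 · 0.0498 / 0.000541 = 3.607e+04.
Re > 4000 → turbulent. Relative roughness ε/D = 0.000546/0.0498 = 0.011. Haaland: 1/√f = -1.8 log₁₀[(0.011/3.7)^1.11 + 6.9/3.607e+04] = -1.8 log₁₀[0.00156 + 0.000191] = 4.961, so f = 0.04063.
Darcy-Weisbach: ΔP = f(L/D)(ρV²/2) = 0.04063·(3.45/0.0498)·(992·0.395²/2) = 0.04063·69.28·77.39 = 217.8 Pa.
Head loss h_f = ΔP/(ρg) = 217.8/(992·9.81) = 0.0224 m.

h_f ≈ 0.0224 m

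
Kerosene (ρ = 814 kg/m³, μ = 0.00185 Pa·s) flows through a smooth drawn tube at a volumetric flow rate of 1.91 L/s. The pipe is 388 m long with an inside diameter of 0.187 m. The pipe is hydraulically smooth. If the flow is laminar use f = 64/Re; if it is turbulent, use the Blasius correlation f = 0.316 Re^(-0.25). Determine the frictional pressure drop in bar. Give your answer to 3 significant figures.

Q = 1.91 L/s = 1.91/1000 = 0.00191 m³/s.
Cross-sectional area A = πD²/4 = π(0.187)²/4 = 0.02746 m²; mean velocity V = Q/A = 0.00191/0.02746 = 0.06954 m/s.
Reynolds number Re = ρVD/μ = 814 · 0.06954 · 0.187 / 0.00185 = 5722.
Re > 4000 → turbulent. Smooth-pipe (Blasius): f = 0.316 Re^(-0.25) = 0.316/(5722)^0.25 = 0.03633.
Darcy-Weisbach: ΔP = f(L/D)(ρV²/2) = 0.03633·(388/0.187)·(814·0.06954²/2) = 0.03633·2075·1.968 = 148.4 Pa.
ΔP = 148.4 Pa = 0.00148 bar.

ΔP ≈ 0.00148 bar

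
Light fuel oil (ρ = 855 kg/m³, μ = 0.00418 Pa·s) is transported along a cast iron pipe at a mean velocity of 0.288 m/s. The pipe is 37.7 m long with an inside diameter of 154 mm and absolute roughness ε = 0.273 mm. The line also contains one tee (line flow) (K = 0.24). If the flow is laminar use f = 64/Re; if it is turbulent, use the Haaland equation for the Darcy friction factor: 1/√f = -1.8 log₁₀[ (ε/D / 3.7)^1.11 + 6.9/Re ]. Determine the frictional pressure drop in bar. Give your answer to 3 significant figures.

ΔP ≈ 0.00303 bar

Reynolds number Re = ρVD/μ = 855 · 0.288 · 0.154 / 0.00418 = 9072.
Re > 4000 → turbulent. Relative roughness ε/D = 0.000273/0.154 = 0.00177. Haaland: 1/√f = -1.8 log₁₀[(0.00177/3.7)^1.11 + 6.9/9072] = -1.8 log₁₀[0.000207 + 0.000761] = 5.426, so f = 0.03397.
Total minor-loss coefficient ΣK = 1·0.24 = 0.24.
ΔP = [f·L/D + ΣK]·(ρV²/2) = [0.03397·37.7/0.154 + 0.24]·(855·0.288²/2) = [8.315 + 0.24]·35.46 = 303.3 Pa.
ΔP = 303.3 Pa = 0.00303 bar.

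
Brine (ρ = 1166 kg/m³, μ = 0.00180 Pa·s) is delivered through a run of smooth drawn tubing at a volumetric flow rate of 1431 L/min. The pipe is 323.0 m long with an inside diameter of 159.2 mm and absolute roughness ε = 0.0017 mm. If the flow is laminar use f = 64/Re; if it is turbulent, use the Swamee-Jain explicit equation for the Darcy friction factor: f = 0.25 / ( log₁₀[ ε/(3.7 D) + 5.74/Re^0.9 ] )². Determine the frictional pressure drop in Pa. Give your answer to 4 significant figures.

Q = 1431 L/min = 1431/60000 = 0.02385 m³/s.
Cross-sectional area A = πD²/4 = π(0.1592)²/4 = 0.01991 m²; mean velocity V = Q/A = 0.02385/0.01991 = 1.198 m/s.
Reynolds number Re = ρVD/μ = 1166 · 1.198 · 0.1592 / 0.0018 = 1.236e+05.
Re > 4000 → turbulent. Relative roughness ε/D = 1.7e-06/0.1592 = 1.07e-05. Swamee-Jain: f = 0.25/(log₁₀[1.07e-05/3.7 + 5.74/1.236e+05^0.9])² = 0.25/(log₁₀[2.89e-06 + 0.00015])² = 0.25/(-3.816)² = 0.01717.
Darcy-Weisbach: ΔP = f(L/D)(ρV²/2) = 0.01717·(323/0.1592)·(1166·1.198²/2) = 0.01717·2029·836.9 = 2.916e+04 Pa.

ΔP ≈ 29160 Pa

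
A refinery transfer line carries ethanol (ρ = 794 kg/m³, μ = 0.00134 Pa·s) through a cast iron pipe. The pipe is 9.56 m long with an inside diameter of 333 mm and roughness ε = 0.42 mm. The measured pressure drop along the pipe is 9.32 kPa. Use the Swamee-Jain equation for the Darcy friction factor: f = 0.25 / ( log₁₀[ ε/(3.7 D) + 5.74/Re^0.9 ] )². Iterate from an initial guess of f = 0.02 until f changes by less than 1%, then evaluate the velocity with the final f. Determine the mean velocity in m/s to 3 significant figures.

V ≈ 6.23 m/s

Rearranging Darcy-Weisbach: V = √(2·ΔP·D/(f·L·ρ)). With ε/D = 0.00042/0.333 = 0.00126, iterate starting from f = 0.02:
  f = 0.02 → V = √(2·9320·0.333/(0.02·9.56·794)) = 6.394 m/s; Re = ρVD/μ = 1.262e+06; f → 0.02107
  f = 0.02107 → V = 6.229 m/s; Re = 1.229e+06; f → 0.02108
Converged (Δf/f < 1%). With the final f = 0.02108: V = √(2·9320·0.333/(0.02108·9.56·794)) = 6.228 m/s.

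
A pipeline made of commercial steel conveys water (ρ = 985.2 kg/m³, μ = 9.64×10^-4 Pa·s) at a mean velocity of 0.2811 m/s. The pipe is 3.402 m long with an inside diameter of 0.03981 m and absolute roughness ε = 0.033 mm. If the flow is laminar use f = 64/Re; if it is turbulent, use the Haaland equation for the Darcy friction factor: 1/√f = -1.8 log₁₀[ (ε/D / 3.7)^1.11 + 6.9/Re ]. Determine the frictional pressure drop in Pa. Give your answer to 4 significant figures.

ΔP ≈ 102.8 Pa

Reynolds number Re = ρVD/μ = 985.2 · 0.2811 · 0.03981 / 0.000964 = 1.144e+04.
Re > 4000 → turbulent. Relative roughness ε/D = 3.3e-05/0.03981 = 0.000829. Haaland: 1/√f = -1.8 log₁₀[(0.000829/3.7)^1.11 + 6.9/1.144e+04] = -1.8 log₁₀[8.89e-05 + 0.000603] = 5.688, so f = 0.03091.
Darcy-Weisbach: ΔP = f(L/D)(ρV²/2) = 0.03091·(3.402/0.03981)·(985.2·0.2811²/2) = 0.03091·85.46·38.92 = 102.8 Pa.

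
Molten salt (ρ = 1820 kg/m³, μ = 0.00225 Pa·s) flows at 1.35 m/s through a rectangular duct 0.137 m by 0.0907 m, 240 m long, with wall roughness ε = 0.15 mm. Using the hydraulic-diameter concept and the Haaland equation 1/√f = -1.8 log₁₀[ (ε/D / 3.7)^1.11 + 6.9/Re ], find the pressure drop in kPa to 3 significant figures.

ΔP ≈ 83.6 kPa

Hydraulic diameter D_h = 4A/P = 4·(0.137·0.0907)/(2·(0.137+0.0907)) = 0.0497/0.4554 = 0.1091 m.
Re = ρVD_h/μ = 1820·1.35·0.1091/0.00225 = 1.192e+05.
ε/D_h = 0.00015/0.1091 = 0.00137; Haaland gives 1/√f = -1.8 log₁₀[0.000156+5.79e-05] = 6.606, so f = 0.02291.
ΔP = f(L/D_h)(ρV²/2) = 0.02291·240/0.1091·1658 = 8.356e+04 Pa.
ΔP = 83.6 kPa.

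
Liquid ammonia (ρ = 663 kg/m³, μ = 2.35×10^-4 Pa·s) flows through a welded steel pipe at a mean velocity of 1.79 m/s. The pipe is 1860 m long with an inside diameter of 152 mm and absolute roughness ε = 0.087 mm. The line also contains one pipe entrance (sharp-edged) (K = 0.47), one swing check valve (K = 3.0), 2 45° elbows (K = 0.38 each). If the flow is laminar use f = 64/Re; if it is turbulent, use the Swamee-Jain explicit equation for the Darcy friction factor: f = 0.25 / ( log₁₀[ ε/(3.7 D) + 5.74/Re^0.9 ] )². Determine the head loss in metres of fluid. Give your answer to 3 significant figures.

Reynolds number Re = ρVD/μ = 663 · 1.79 · 0.152 / 0.000235 = 7.676e+05.
Re > 4000 → turbulent. Relative roughness ε/D = 8.7e-05/0.152 = 0.000572. Swamee-Jain: f = 0.25/(log₁₀[0.000572/3.7 + 5.74/7.676e+05^0.9])² = 0.25/(log₁₀[0.000155 + 2.9e-05])² = 0.25/(-3.736)² = 0.01791.
Total minor-loss coefficient ΣK = 1·0.47 + 1·3 + 2·0.38 = 4.23.
ΔP = [f·L/D + ΣK]·(ρV²/2) = [0.01791·1860/0.152 + 4.23]·(663·1.79²/2) = [219.2 + 4.23]·1062 = 2.373e+05 Pa.
Head loss h_f = ΔP/(ρg) = 2.373e+05/(663·9.81) = 36.5 m.

h_f ≈ 36.5 m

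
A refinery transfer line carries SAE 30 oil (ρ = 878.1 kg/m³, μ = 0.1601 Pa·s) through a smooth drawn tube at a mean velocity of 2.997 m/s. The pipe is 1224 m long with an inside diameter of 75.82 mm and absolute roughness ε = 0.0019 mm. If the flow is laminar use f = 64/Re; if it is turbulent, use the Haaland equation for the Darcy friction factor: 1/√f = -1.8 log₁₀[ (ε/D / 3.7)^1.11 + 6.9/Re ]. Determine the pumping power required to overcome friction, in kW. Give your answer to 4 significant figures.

P ≈ 44.24 kW

Reynolds number Re = ρVD/μ = 878.1 · 2.997 · 0.07582 / 0.16 = 1246.
Re < 2300 → laminar flow, so f = 64/Re = 64/1246 = 0.05135 (the turbulent correlation is not needed).
Darcy-Weisbach: ΔP = f(L/D)(ρV²/2) = 0.05135·(1224/0.07582)·(878.1·2.997²/2) = 0.05135·1.614e+04·3944 = 3.269e+06 Pa.
Q = V·A = 2.997·0.004515 = 0.01353 m³/s.
Pumping power P = QΔP = 0.01353·3.269e+06 = 44237 W = 44.24 kW.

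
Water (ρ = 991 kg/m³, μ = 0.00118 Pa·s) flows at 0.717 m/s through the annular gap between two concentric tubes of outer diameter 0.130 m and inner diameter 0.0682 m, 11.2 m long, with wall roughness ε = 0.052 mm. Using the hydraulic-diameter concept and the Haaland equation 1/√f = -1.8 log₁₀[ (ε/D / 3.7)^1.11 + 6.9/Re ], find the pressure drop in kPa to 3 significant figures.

Hydraulic diameter D_h = 4A/P = D_o - D_i = 0.13 - 0.0682 = 0.0618 m.
Re = ρVD_h/μ = 991·0.717·0.0618/0.00118 = 3.721e+04.
ε/D_h = 5.2e-05/0.0618 = 0.000841; Haaland gives 1/√f = -1.8 log₁₀[9.04e-05+0.000185] = 6.407, so f = 0.02436.
ΔP = f(L/D_h)(ρV²/2) = 0.02436·11.2/0.0618·254.7 = 1125 Pa.
ΔP = 1.12 kPa.

ΔP ≈ 1.12 kPa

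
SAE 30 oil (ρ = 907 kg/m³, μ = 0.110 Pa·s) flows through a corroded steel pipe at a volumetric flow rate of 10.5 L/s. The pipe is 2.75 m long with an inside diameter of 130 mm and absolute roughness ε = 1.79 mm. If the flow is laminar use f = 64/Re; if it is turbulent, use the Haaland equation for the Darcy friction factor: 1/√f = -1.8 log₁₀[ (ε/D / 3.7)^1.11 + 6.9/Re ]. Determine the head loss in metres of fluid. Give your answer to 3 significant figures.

Q = 10.5 L/s = 10.5/1000 = 0.0105 m³/s.
Cross-sectional area A = πD²/4 = π(0.13)²/4 = 0.01327 m²; mean velocity V = Q/A = 0.0105/0.01327 = 0.7911 m/s.
Reynolds number Re = ρVD/μ = 907 · 0.7911 · 0.13 / 0.11 = 848.
Re < 2300 → laminar flow, so f = 64/Re = 64/848 = 0.07548 (the turbulent correlation is not needed).
Darcy-Weisbach: ΔP = f(L/D)(ρV²/2) = 0.07548·(2.75/0.13)·(907·0.7911²/2) = 0.07548·21.15·283.8 = 453.1 Pa.
Head loss h_f = ΔP/(ρg) = 453.1/(907·9.81) = 0.0509 m.

h_f ≈ 0.0509 m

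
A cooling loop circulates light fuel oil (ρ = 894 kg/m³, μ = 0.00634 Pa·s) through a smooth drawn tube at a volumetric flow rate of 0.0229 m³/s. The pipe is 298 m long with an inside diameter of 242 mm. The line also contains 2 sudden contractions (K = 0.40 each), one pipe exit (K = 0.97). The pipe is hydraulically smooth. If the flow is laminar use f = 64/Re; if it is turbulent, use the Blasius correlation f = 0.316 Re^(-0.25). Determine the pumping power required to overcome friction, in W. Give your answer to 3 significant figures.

Cross-sectional area A = πD²/4 = π(0.242)²/4 = 0.046 m²; mean velocity V = Q/A = 0.0229/0.046 = 0.4979 m/s.
Reynolds number Re = ρVD/μ = 894 · 0.4979 · 0.242 / 0.00634 = 1.699e+04.
Re > 4000 → turbulent. Smooth-pipe (Blasius): f = 0.316 Re^(-0.25) = 0.316/(1.699e+04)^0.25 = 0.02768.
Total minor-loss coefficient ΣK = 2·0.4 + 1·0.97 = 1.77.
ΔP = [f·L/D + ΣK]·(ρV²/2) = [0.02768·298/0.242 + 1.77]·(894·0.4979²/2) = [34.08 + 1.77]·110.8 = 3973 Pa.
Pumping power P = QΔP = 0.0229·3973 = 90.97 W = 91.0 W.

P ≈ 91.0 W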